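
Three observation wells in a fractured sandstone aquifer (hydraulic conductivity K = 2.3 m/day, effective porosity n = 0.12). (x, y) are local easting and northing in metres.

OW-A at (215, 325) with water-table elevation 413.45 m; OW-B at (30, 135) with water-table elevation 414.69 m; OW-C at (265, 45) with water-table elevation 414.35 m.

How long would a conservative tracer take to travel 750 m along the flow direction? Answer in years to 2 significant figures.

Taking OW-A as reference: OW-B−OW-A = (-185, -190, +1.24); OW-C−OW-A = (50, -280, +0.90).
Solve a·Δx + b·Δy = Δh: det = (-185)·(-280) − 50·(-190) = 61300.
∂h/∂x = [(+1.24)·(-280) − (+0.90)·(-190)] / 61300 = -0.002874
∂h/∂y = [(-185)·(+0.90) − 50·(+1.24)] / 61300 = -0.003728
|∇h| = √(-0.002874² + -0.003728²) = 0.004707
Seepage velocity v = K·i/n = 2.3 × 0.004707 / 0.12 = 0.09022 m/day.
t = 750 / 0.09022 = 8313 days = 22.8 years.

23 years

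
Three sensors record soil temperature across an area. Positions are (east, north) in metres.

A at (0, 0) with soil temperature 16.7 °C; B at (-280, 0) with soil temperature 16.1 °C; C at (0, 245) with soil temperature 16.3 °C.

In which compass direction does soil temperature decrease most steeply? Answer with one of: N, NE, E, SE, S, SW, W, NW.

NW

∂T/∂x = (16.1 − 16.7) / (-280 − 0) = +0.002143
∂T/∂y = (16.3 − 16.7) / (245 − 0) = -0.001633
Steepest decrease is along −∇f = (-0.002143 E, +0.001633 N) → northwest.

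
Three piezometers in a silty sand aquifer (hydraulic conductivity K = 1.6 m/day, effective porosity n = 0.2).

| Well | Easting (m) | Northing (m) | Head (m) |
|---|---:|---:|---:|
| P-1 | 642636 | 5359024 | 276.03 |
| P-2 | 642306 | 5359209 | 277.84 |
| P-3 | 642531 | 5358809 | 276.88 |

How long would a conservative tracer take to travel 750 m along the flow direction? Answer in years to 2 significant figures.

42 years

Three-point gradient (reference P-1): Δ to P-2 = (-330, 185, +1.81), Δ to P-3 = (-105, -215, +0.85).
∂h/∂x = -0.006046, ∂h/∂y = -0.001001 (det = 90375).
|∇h| = √(-0.006046² + -0.001001²) = 0.006128
Seepage velocity v = K·i/n = 1.6 × 0.006128 / 0.2 = 0.04902 m/day.
t = 750 / 0.04902 = 1.53e+04 days = 41.9 years.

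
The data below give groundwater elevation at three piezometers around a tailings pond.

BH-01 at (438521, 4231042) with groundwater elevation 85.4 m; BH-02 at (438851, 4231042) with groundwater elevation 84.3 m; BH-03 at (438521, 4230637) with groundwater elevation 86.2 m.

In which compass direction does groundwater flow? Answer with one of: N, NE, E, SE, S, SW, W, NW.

∂h/∂x = (84.3 − 85.4) / (438851 − 438521) = -0.003333
∂h/∂y = (86.2 − 85.4) / (4230637 − 4231042) = -0.001975
Flow = −∇h = (+0.003333 east, +0.001975 north), which points northeast.

NE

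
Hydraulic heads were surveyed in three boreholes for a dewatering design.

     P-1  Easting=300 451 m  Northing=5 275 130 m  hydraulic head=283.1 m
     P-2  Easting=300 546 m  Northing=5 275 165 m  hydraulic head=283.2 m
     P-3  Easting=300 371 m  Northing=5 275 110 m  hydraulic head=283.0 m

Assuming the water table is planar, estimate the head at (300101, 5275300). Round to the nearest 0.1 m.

282.2 m

Differences from P-1: to P-2 (Δx, Δy, Δh) = (95, 35, +0.1); to P-3 = (-80, -20, -0.1).
Solve a·Δx + b·Δy = Δh: det = 95·(-20) − (-80)·35 = 900.
∂h/∂x = [(+0.1)·(-20) − (-0.1)·35] / 900 = +0.001667
∂h/∂y = [95·(-0.1) − (-80)·(+0.1)] / 900 = -0.001667
h(300101, 5275300) = 283.1 + (+0.001667)·(-350) + (-0.001667)·(170) = 283.1 -0.583 -0.283 = 282.233 m.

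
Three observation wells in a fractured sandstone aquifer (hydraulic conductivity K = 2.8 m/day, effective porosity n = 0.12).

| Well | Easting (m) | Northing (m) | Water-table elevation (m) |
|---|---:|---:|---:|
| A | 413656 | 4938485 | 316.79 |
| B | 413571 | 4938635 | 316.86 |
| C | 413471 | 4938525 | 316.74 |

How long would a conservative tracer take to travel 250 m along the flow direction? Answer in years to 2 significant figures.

36 years

Differences from A: to B (Δx, Δy, Δh) = (-85, 150, +0.07); to C = (-185, 40, -0.05).
Determinant of the coordinate differences = (-85)·40 − (-185)·150 = 24350.
∂h/∂x = [(+0.07)·40 − (-0.05)·150] / 24350 = +0.0004230
∂h/∂y = [(-85)·(-0.05) − (-185)·(+0.07)] / 24350 = +0.0007064
|∇h| = √(0.0004230² + 0.0007064²) = 0.0008234
Seepage velocity v = K·i/n = 2.8 × 0.0008234 / 0.12 = 0.01921 m/day.
t = 250 / 0.01921 = 1.301e+04 days = 35.6 years.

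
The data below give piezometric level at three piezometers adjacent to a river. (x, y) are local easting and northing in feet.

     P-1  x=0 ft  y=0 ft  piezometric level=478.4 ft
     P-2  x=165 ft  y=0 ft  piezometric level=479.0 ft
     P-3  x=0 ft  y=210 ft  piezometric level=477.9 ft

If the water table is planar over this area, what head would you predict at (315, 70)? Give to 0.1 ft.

∂h/∂x = (479.0 − 478.4) / (165 − 0) = +0.003636
∂h/∂y = (477.9 − 478.4) / (210 − 0) = -0.002381
h(315, 70) = 478.4 + (+0.003636)·(315) + (-0.002381)·(70) = 478.4 +1.145 -0.167 = 479.379 ft.

479.4 ft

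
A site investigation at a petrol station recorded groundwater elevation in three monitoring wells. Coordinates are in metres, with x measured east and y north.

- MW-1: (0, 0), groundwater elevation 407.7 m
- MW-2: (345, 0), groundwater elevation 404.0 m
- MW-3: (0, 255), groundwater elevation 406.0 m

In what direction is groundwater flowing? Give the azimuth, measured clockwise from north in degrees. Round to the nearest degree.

∂h/∂x = (404.0 − 407.7) / (345 − 0) = -0.01072
∂h/∂y = (406.0 − 407.7) / (255 − 0) = -0.006667
Flow direction (−∇h) has components (+0.01072 E, +0.006667 N).
Azimuth = atan2(E, N) = atan2(+0.01072, +0.006667) = 58.1° ≈ 058°.

058°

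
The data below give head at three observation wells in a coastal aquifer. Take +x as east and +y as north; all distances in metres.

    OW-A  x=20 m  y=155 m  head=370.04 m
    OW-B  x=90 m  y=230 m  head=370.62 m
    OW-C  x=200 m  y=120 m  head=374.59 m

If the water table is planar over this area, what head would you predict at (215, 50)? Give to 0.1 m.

375.9 m

With h = a·x + b·y + c and OW-A as origin, the differences give:
  70·a + 75·b = +0.58
  180·a + (-35)·b = +4.55
Eliminate b (×(-35) and ×75, subtract): -15950·a = -361.550 → a = ∂h/∂x = +0.02267
Back-substitute: b = ∂h/∂y = -0.01342.
h(215, 50) = 370.04 + (+0.02267)·(195) + (-0.01342)·(-105) = 370.04 +4.420 +1.409 = 375.870 m.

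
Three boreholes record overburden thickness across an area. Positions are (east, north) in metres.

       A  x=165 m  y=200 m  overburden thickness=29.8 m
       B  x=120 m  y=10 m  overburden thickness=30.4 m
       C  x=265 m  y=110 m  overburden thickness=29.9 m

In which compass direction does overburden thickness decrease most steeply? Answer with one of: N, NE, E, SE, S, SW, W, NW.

Taking A as reference: B−A = (-45, -190, +0.6); C−A = (100, -90, +0.1).
Determinant of the coordinate differences = (-45)·(-90) − 100·(-190) = 23050.
∂d/∂x = [(+0.6)·(-90) − (+0.1)·(-190)] / 23050 = -0.001518
∂d/∂y = [(-45)·(+0.1) − 100·(+0.6)] / 23050 = -0.002798
Steepest decrease is along −∇f = (+0.001518 E, +0.002798 N) → northeast.

NE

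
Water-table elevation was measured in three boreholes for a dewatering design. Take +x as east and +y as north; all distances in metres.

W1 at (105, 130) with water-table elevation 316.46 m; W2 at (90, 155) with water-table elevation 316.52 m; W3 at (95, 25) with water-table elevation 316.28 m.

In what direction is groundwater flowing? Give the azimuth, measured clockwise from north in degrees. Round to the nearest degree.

Taking W1 as reference: W2−W1 = (-15, 25, +0.06); W3−W1 = (-10, -105, -0.18).
Determinant of the coordinate differences = (-15)·(-105) − (-10)·25 = 1825.
∂h/∂x = [(+0.06)·(-105) − (-0.18)·25] / 1825 = -0.0009863
∂h/∂y = [(-15)·(-0.18) − (-10)·(+0.06)] / 1825 = +0.001808
Flow direction (−∇h) has components (+0.0009863 E, -0.001808 N).
Azimuth = atan2(E, N) = atan2(+0.0009863, -0.001808) = 151.4° ≈ 151°.

151°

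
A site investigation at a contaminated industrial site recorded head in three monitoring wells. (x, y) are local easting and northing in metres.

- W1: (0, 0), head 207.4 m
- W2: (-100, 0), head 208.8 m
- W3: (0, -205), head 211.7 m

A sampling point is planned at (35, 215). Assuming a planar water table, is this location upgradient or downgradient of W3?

downgradient

∂h/∂x = (208.8 − 207.4) / (-100 − 0) = -0.01400
∂h/∂y = (211.7 − 207.4) / (-205 − 0) = -0.02098
Head at (35, 215) = 207.4 + (-0.01400)·(35) + (-0.02098)·(215) = 202.40 m.
That is lower than the 211.7 m at W3, so the point is downgradient.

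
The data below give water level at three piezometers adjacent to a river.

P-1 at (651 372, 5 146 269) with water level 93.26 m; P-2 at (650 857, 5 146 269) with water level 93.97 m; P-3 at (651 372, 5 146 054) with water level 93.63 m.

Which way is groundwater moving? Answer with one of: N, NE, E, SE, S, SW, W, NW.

NE

∂h/∂x = (93.97 − 93.26) / (650857 − 651372) = -0.001379
∂h/∂y = (93.63 − 93.26) / (5146054 − 5146269) = -0.001721
Flow = −∇h = (+0.001379 east, +0.001721 north), which points northeast.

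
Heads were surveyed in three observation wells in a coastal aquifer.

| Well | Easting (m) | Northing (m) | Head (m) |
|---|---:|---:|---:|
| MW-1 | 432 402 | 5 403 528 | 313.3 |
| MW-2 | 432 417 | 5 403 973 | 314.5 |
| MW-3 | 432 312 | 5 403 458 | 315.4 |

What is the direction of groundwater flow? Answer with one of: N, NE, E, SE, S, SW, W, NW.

E

Three-point gradient (reference MW-1): Δ to MW-2 = (15, 445, +1.2), Δ to MW-3 = (-90, -70, +2.1).
∂h/∂x = -0.02612, ∂h/∂y = +0.003577 (det = 39000).
Flow = −∇h = (+0.02612 east, -0.003577 north), which points east.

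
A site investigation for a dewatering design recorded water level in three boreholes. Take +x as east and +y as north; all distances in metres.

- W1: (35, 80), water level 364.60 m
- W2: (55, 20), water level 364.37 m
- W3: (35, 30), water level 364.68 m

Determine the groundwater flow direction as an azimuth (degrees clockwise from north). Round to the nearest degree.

With h = a·x + b·y + c and W1 as origin, the differences give:
  20·a + (-60)·b = -0.23
  0·a + (-50)·b = +0.08
Eliminate b (×(-50) and ×(-60), subtract): -1000·a = 16.300 → a = ∂h/∂x = -0.01630
Back-substitute: b = ∂h/∂y = -0.001600.
Flow direction (−∇h) has components (+0.01630 E, +0.001600 N).
Azimuth = atan2(E, N) = atan2(+0.01630, +0.001600) = 84.4° ≈ 084°.

084°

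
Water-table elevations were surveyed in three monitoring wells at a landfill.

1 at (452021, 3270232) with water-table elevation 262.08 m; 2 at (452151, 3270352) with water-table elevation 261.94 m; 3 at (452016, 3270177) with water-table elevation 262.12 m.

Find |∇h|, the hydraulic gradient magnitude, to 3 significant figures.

0.000817

With h = a·x + b·y + c and 1 as origin, the differences give:
  130·a + 120·b = -0.14
  (-5)·a + (-55)·b = +0.04
Eliminate b (×(-55) and ×120, subtract): -6550·a = 2.900 → a = ∂h/∂x = -0.0004427
Back-substitute: b = ∂h/∂y = -0.0006870.
|∇h| = √(-0.0004427² + -0.0006870²) = 0.0008173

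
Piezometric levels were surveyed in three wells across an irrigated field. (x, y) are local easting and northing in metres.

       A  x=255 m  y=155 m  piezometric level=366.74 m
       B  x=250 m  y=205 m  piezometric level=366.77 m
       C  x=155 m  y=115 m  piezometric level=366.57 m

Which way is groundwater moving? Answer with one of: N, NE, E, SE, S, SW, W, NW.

With h = a·x + b·y + c and A as origin, the differences give:
  (-5)·a + 50·b = +0.03
  (-100)·a + (-40)·b = -0.17
Eliminate b (×(-40) and ×50, subtract): 5200·a = 7.300 → a = ∂h/∂x = +0.001404
Back-substitute: b = ∂h/∂y = +0.0007404.
Flow = −∇h = (-0.001404 east, -0.0007404 north), which points southwest.

SW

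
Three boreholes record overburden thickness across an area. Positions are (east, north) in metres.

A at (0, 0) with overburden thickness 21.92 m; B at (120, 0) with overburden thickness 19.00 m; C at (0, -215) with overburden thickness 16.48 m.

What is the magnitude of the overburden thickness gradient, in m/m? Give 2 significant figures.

∂d/∂x = (19.00 − 21.92) / (120 − 0) = -0.02433
∂d/∂y = (16.48 − 21.92) / (-215 − 0) = +0.02530
|∇f| = √(-0.02433² + 0.02530²) = 0.0351 m/m

0.035 m/m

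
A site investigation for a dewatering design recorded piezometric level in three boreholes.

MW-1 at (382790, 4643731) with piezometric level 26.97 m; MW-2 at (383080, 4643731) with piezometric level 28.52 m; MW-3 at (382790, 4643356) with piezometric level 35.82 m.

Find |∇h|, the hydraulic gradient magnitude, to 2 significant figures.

∂h/∂x = (28.52 − 26.97) / (383080 − 382790) = +0.005345
∂h/∂y = (35.82 − 26.97) / (4643356 − 4643731) = -0.02360
|∇h| = √(0.005345² + -0.02360²) = 0.0242

0.024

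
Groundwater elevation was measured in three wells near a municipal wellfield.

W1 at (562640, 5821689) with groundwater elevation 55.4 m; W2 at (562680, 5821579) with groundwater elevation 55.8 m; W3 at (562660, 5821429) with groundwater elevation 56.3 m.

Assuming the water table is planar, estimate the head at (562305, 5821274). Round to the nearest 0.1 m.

Taking W1 as reference: W2−W1 = (40, -110, +0.4); W3−W1 = (20, -260, +0.9).
Determinant of the coordinate differences = 40·(-260) − 20·(-110) = -8200.
∂h/∂x = [(+0.4)·(-260) − (+0.9)·(-110)] / -8200 = +0.0006098
∂h/∂y = [40·(+0.9) − 20·(+0.4)] / -8200 = -0.003415
h(562305, 5821274) = 55.4 + (+0.0006098)·(-335) + (-0.003415)·(-415) = 55.4 -0.204 +1.417 = 56.613 m.

56.6 m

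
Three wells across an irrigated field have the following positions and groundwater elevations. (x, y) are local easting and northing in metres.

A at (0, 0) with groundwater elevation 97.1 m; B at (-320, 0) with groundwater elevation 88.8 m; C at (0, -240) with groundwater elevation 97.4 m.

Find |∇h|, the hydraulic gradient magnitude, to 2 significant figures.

0.026

∂h/∂x = (88.8 − 97.1) / (-320 − 0) = +0.02594
∂h/∂y = (97.4 − 97.1) / (-240 − 0) = -0.001250
|∇h| = √(0.02594² + -0.001250²) = 0.02597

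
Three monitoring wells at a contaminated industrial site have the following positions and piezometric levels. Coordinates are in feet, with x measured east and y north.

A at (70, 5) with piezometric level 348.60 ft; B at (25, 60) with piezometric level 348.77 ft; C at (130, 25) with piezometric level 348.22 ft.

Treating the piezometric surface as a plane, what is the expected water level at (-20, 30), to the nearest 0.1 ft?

349.1 ft

With h = a·x + b·y + c and A as origin, the differences give:
  (-45)·a + 55·b = +0.17
  60·a + 20·b = -0.38
Eliminate b (×20 and ×55, subtract): -4200·a = 24.300 → a = ∂h/∂x = -0.005786
Back-substitute: b = ∂h/∂y = -0.001643.
h(-20, 30) = 348.60 + (-0.005786)·(-90) + (-0.001643)·(25) = 348.60 +0.521 -0.041 = 349.080 ft.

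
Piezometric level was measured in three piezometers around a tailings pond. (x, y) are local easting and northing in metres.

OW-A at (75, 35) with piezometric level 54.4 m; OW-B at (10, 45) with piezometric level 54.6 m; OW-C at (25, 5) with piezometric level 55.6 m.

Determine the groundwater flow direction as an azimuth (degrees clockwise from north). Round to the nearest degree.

015°

With h = a·x + b·y + c and OW-A as origin, the differences give:
  (-65)·a + 10·b = +0.2
  (-50)·a + (-30)·b = +1.2
Eliminate b (×(-30) and ×10, subtract): 2450·a = -18.00 → a = ∂h/∂x = -0.007347
Back-substitute: b = ∂h/∂y = -0.02776.
Flow direction (−∇h) has components (+0.007347 E, +0.02776 N).
Azimuth = atan2(E, N) = atan2(+0.007347, +0.02776) = 14.8° ≈ 015°.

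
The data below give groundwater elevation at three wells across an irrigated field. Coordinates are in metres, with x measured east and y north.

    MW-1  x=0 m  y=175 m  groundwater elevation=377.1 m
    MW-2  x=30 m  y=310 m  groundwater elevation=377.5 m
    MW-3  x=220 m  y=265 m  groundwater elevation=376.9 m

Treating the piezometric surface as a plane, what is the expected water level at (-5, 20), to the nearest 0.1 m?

Differences from MW-1: to MW-2 (Δx, Δy, Δh) = (30, 135, +0.4); to MW-3 = (220, 90, -0.2).
Solve a·Δx + b·Δy = Δh: det = 30·90 − 220·135 = -27000.
∂h/∂x = [(+0.4)·90 − (-0.2)·135] / -27000 = -0.002333
∂h/∂y = [30·(-0.2) − 220·(+0.4)] / -27000 = +0.003481
h(-5, 20) = 377.1 + (-0.002333)·(-5) + (+0.003481)·(-155) = 377.1 +0.012 -0.540 = 376.572 m.

376.6 m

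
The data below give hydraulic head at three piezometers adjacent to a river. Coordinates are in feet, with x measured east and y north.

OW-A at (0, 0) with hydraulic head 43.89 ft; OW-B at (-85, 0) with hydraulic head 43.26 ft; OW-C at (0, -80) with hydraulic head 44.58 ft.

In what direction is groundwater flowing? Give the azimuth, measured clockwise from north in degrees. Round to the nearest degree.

319°

∂h/∂x = (43.26 − 43.89) / (-85 − 0) = +0.007412
∂h/∂y = (44.58 − 43.89) / (-80 − 0) = -0.008625
Flow direction (−∇h) has components (-0.007412 E, +0.008625 N).
Azimuth = atan2(E, N) = atan2(-0.007412, +0.008625) = 319.3° ≈ 319°.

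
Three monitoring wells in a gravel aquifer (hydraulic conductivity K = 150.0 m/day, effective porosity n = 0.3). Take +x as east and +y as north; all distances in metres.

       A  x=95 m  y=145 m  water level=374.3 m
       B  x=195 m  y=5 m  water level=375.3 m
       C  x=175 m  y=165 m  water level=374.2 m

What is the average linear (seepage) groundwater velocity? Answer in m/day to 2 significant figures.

Taking A as reference: B−A = (100, -140, +1.0); C−A = (80, 20, -0.1).
Determinant of the coordinate differences = 100·20 − 80·(-140) = 13200.
∂h/∂x = [(+1.0)·20 − (-0.1)·(-140)] / 13200 = +0.0004545
∂h/∂y = [100·(-0.1) − 80·(+1.0)] / 13200 = -0.006818
|∇h| = √(0.0004545² + -0.006818²) = 0.006833
Seepage velocity v = K·i/n = 150.0 × 0.006833 / 0.3 = 3.417 m/day.

3.4 m/day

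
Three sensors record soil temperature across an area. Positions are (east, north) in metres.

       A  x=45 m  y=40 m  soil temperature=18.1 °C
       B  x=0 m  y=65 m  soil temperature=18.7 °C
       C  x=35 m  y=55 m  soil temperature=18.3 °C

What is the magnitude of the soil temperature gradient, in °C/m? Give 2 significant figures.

With T = a·x + b·y + c and A as origin, the differences give:
  (-45)·a + 25·b = +0.6
  (-10)·a + 15·b = +0.2
Eliminate b (×15 and ×25, subtract): -425·a = 4.00 → a = ∂T/∂x = -0.009412
Back-substitute: b = ∂T/∂y = +0.007059.
|∇f| = √(-0.009412² + 0.007059²) = 0.01177 °C/m

0.012 °C/m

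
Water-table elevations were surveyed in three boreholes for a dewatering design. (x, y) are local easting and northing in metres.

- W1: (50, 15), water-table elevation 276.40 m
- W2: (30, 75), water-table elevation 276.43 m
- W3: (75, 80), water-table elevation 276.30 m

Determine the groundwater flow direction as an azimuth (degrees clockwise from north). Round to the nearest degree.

081°

Taking W1 as reference: W2−W1 = (-20, 60, +0.03); W3−W1 = (25, 65, -0.10).
Determinant of the coordinate differences = (-20)·65 − 25·60 = -2800.
∂h/∂x = [(+0.03)·65 − (-0.10)·60] / -2800 = -0.002839
∂h/∂y = [(-20)·(-0.10) − 25·(+0.03)] / -2800 = -0.0004464
Flow direction (−∇h) has components (+0.002839 E, +0.0004464 N).
Azimuth = atan2(E, N) = atan2(+0.002839, +0.0004464) = 81.1° ≈ 081°.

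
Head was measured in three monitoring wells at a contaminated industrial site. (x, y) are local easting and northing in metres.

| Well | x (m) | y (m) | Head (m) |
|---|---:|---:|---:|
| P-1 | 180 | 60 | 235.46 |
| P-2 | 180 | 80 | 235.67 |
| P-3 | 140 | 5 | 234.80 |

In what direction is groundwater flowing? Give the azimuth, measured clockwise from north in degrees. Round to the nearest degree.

191°

With h = a·x + b·y + c and P-1 as origin, the differences give:
  0·a + 20·b = +0.21
  (-40)·a + (-55)·b = -0.66
Eliminate b (×(-55) and ×20, subtract): 800·a = 1.650 → a = ∂h/∂x = +0.002063
Back-substitute: b = ∂h/∂y = +0.01050.
Flow direction (−∇h) has components (-0.002063 E, -0.01050 N).
Azimuth = atan2(E, N) = atan2(-0.002063, -0.01050) = 191.1° ≈ 191°.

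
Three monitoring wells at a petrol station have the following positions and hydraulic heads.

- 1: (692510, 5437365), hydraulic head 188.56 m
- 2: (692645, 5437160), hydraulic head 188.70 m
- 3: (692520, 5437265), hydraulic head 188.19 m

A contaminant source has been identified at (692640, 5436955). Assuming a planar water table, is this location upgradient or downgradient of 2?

downgradient

Three-point gradient (reference 1): Δ to 2 = (135, -205, +0.14), Δ to 3 = (10, -100, -0.37).
∂h/∂x = +0.007847, ∂h/∂y = +0.004485 (det = -11450).
Head at (692640, 5436955) = 188.56 + (+0.007847)·(130) + (+0.004485)·(-410) = 187.74 m.
That is lower than the 188.70 m at 2, so the point is downgradient.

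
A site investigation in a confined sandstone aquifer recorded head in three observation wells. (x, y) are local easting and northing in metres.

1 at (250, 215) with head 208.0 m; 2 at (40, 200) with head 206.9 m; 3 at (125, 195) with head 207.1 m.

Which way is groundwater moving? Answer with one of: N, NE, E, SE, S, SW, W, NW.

Differences from 1: to 2 (Δx, Δy, Δh) = (-210, -15, -1.1); to 3 = (-125, -20, -0.9).
Solve a·Δx + b·Δy = Δh: det = (-210)·(-20) − (-125)·(-15) = 2325.
∂h/∂x = [(-1.1)·(-20) − (-0.9)·(-15)] / 2325 = +0.003656
∂h/∂y = [(-210)·(-0.9) − (-125)·(-1.1)] / 2325 = +0.02215
Flow = −∇h = (-0.003656 east, -0.02215 north), which points south.

S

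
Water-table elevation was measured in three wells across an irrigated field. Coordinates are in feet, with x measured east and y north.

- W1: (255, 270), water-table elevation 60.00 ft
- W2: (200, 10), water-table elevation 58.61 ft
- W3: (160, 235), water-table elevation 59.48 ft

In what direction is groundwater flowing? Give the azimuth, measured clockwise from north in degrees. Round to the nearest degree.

Three-point gradient (reference W1): Δ to W2 = (-55, -260, -1.39), Δ to W3 = (-95, -35, -0.52).
∂h/∂x = +0.003800, ∂h/∂y = +0.004542 (det = -22775).
Flow direction (−∇h) has components (-0.003800 E, -0.004542 N).
Azimuth = atan2(E, N) = atan2(-0.003800, -0.004542) = 219.9° ≈ 220°.

220°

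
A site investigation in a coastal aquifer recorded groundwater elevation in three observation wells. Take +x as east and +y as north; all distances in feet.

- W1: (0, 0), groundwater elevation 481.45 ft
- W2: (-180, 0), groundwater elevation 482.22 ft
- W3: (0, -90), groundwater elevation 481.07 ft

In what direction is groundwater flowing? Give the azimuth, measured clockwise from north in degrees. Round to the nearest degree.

∂h/∂x = (482.22 − 481.45) / (-180 − 0) = -0.004278
∂h/∂y = (481.07 − 481.45) / (-90 − 0) = +0.004222
Flow direction (−∇h) has components (+0.004278 E, -0.004222 N).
Azimuth = atan2(E, N) = atan2(+0.004278, -0.004222) = 134.6° ≈ 135°.

135°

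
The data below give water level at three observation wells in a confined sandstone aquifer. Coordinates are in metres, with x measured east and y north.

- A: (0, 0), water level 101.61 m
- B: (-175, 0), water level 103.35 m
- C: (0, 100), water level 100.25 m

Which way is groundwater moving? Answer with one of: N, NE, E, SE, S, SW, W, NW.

NE

∂h/∂x = (103.35 − 101.61) / (-175 − 0) = -0.009943
∂h/∂y = (100.25 − 101.61) / (100 − 0) = -0.01360
Flow = −∇h = (+0.009943 east, +0.01360 north), which points northeast.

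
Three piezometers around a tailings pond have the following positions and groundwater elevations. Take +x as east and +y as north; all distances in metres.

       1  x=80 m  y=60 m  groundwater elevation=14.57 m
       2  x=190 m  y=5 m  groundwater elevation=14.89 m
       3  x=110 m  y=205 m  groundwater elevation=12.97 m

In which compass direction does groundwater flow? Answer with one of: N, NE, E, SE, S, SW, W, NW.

Differences from 1: to 2 (Δx, Δy, Δh) = (110, -55, +0.32); to 3 = (30, 145, -1.60).
Solve a·Δx + b·Δy = Δh: det = 110·145 − 30·(-55) = 17600.
∂h/∂x = [(+0.32)·145 − (-1.60)·(-55)] / 17600 = -0.002364
∂h/∂y = [110·(-1.60) − 30·(+0.32)] / 17600 = -0.01055
Flow = −∇h = (+0.002364 east, +0.01055 north), which points north.

N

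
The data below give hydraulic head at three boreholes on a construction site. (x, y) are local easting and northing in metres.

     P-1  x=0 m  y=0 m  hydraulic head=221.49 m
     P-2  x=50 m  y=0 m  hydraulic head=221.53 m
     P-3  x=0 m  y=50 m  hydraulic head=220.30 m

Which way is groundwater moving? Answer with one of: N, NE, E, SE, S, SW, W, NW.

∂h/∂x = (221.53 − 221.49) / (50 − 0) = +0.0008000
∂h/∂y = (220.30 − 221.49) / (50 − 0) = -0.02380
Flow = −∇h = (-0.0008000 east, +0.02380 north), which points north.

N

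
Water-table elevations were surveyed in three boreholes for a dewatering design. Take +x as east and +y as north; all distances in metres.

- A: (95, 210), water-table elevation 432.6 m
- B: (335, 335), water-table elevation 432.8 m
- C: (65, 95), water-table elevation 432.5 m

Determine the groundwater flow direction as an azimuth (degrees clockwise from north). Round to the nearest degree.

210°

With h = a·x + b·y + c and A as origin, the differences give:
  240·a + 125·b = +0.2
  (-30)·a + (-115)·b = -0.1
Eliminate b (×(-115) and ×125, subtract): -23850·a = -10.50 → a = ∂h/∂x = +0.0004403
Back-substitute: b = ∂h/∂y = +0.0007547.
Flow direction (−∇h) has components (-0.0004403 E, -0.0007547 N).
Azimuth = atan2(E, N) = atan2(-0.0004403, -0.0007547) = 210.3° ≈ 210°.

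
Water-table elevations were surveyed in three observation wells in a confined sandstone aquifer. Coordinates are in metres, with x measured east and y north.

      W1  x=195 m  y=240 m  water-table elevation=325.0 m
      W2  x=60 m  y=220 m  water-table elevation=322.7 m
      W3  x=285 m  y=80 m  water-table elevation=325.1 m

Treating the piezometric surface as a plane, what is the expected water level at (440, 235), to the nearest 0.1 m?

328.8 m

Taking W1 as reference: W2−W1 = (-135, -20, -2.3); W3−W1 = (90, -160, +0.1).
Determinant of the coordinate differences = (-135)·(-160) − 90·(-20) = 23400.
∂h/∂x = [(-2.3)·(-160) − (+0.1)·(-20)] / 23400 = +0.01581
∂h/∂y = [(-135)·(+0.1) − 90·(-2.3)] / 23400 = +0.008269
h(440, 235) = 325.0 + (+0.01581)·(245) + (+0.008269)·(-5) = 325.0 +3.874 -0.041 = 328.833 m.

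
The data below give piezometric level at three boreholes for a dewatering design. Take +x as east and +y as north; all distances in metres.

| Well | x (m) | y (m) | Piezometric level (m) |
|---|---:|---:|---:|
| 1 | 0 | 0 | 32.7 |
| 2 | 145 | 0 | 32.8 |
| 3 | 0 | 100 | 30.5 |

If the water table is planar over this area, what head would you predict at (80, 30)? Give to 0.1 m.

32.1 m

∂h/∂x = (32.8 − 32.7) / (145 − 0) = +0.0006897
∂h/∂y = (30.5 − 32.7) / (100 − 0) = -0.02200
h(80, 30) = 32.7 + (+0.0006897)·(80) + (-0.02200)·(30) = 32.7 +0.055 -0.660 = 32.095 m.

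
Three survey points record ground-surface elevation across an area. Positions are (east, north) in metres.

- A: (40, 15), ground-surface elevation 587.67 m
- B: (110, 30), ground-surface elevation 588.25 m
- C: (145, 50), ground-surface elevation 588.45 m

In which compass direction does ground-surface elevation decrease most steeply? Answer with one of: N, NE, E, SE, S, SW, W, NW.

NW

Taking A as reference: B−A = (70, 15, +0.58); C−A = (105, 35, +0.78).
Solve a·Δx + b·Δy = Δz: det = 70·35 − 105·15 = 875.
∂z/∂x = [(+0.58)·35 − (+0.78)·15] / 875 = +0.009829
∂z/∂y = [70·(+0.78) − 105·(+0.58)] / 875 = -0.007200
Steepest decrease is along −∇f = (-0.009829 E, +0.007200 N) → northwest.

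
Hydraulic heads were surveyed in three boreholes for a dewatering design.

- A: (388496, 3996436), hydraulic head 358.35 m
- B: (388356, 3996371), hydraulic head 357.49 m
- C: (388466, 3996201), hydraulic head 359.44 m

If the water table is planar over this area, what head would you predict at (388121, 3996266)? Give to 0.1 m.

356.0 m

Taking A as reference: B−A = (-140, -65, -0.86); C−A = (-30, -235, +1.09).
Determinant of the coordinate differences = (-140)·(-235) − (-30)·(-65) = 30950.
∂h/∂x = [(-0.86)·(-235) − (+1.09)·(-65)] / 30950 = +0.008819
∂h/∂y = [(-140)·(+1.09) − (-30)·(-0.86)] / 30950 = -0.005764
h(388121, 3996266) = 358.35 + (+0.008819)·(-375) + (-0.005764)·(-170) = 358.35 -3.307 +0.980 = 356.023 m.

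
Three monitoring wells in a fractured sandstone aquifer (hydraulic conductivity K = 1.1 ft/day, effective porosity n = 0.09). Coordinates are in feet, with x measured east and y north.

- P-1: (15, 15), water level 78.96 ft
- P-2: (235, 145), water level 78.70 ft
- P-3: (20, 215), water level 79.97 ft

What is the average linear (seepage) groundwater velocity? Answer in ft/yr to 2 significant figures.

Three-point gradient (reference P-1): Δ to P-2 = (220, 130, -0.26), Δ to P-3 = (5, 200, +1.01).
∂h/∂x = -0.004228, ∂h/∂y = +0.005156 (det = 43350).
|∇h| = √(-0.004228² + 0.005156²) = 0.006668
Seepage velocity v = K·i/n = 1.1 × 0.006668 / 0.09 = 0.0815 ft/day = 29.77 ft/yr.

30 ft/yr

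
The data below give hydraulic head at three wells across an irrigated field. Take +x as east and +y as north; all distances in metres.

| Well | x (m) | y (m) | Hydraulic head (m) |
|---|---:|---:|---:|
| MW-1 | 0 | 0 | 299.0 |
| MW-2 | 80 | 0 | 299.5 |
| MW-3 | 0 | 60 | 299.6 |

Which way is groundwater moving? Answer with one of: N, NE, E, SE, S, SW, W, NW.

SW

∂h/∂x = (299.5 − 299.0) / (80 − 0) = +0.006250
∂h/∂y = (299.6 − 299.0) / (60 − 0) = +0.01000
Flow = −∇h = (-0.006250 east, -0.01000 north), which points southwest.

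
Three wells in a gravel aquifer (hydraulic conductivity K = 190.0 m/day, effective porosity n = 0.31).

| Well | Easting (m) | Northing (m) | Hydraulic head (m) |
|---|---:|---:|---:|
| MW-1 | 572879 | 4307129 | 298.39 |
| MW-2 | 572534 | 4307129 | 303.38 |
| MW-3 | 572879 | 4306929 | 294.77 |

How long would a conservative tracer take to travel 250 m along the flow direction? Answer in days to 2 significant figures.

∂h/∂x = (303.38 − 298.39) / (572534 − 572879) = -0.01446
∂h/∂y = (294.77 − 298.39) / (4306929 − 4307129) = +0.01810
|∇h| = √(-0.01446² + 0.01810²) = 0.02317
Seepage velocity v = K·i/n = 190.0 × 0.02317 / 0.31 = 14.2 m/day.
t = 250 / 14.2 = 17.61 days.

18 days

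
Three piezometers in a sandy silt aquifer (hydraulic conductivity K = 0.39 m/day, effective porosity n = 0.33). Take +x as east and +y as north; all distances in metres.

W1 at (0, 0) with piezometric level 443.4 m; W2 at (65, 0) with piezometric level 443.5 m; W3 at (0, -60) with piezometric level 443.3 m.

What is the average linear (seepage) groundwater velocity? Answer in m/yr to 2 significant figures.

∂h/∂x = (443.5 − 443.4) / (65 − 0) = +0.001538
∂h/∂y = (443.3 − 443.4) / (-60 − 0) = +0.001667
|∇h| = √(0.001538² + 0.001667²) = 0.002268
Seepage velocity v = K·i/n = 0.39 × 0.002268 / 0.33 = 0.00268 m/day = 0.9789 m/yr.

0.98 m/yr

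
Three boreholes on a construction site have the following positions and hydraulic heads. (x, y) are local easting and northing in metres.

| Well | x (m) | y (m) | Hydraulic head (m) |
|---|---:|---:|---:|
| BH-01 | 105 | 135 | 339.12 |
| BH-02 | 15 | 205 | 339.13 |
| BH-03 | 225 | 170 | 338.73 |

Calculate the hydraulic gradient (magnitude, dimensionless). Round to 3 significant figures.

With h = a·x + b·y + c and BH-01 as origin, the differences give:
  (-90)·a + 70·b = +0.01
  120·a + 35·b = -0.39
Eliminate b (×35 and ×70, subtract): -11550·a = 27.650 → a = ∂h/∂x = -0.002394
Back-substitute: b = ∂h/∂y = -0.002935.
|∇h| = √(-0.002394² + -0.002935²) = 0.003788

0.00379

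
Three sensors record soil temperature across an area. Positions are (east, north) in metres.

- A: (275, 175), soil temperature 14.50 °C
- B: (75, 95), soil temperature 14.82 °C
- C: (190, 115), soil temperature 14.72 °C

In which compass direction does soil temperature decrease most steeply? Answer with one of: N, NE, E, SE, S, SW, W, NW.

Differences from A: to B (Δx, Δy, Δh) = (-200, -80, +0.32); to C = (-85, -60, +0.22).
Solve a·Δx + b·Δy = ΔT: det = (-200)·(-60) − (-85)·(-80) = 5200.
∂T/∂x = [(+0.32)·(-60) − (+0.22)·(-80)] / 5200 = -0.0003077
∂T/∂y = [(-200)·(+0.22) − (-85)·(+0.32)] / 5200 = -0.003231
Steepest decrease is along −∇f = (+0.0003077 E, +0.003231 N) → north.

N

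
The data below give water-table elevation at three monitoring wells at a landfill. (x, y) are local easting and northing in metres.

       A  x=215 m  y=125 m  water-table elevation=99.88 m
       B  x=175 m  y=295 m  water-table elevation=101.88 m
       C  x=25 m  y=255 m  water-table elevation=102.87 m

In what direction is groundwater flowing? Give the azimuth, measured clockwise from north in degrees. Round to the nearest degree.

136°

Taking A as reference: B−A = (-40, 170, +2.00); C−A = (-190, 130, +2.99).
Solve a·Δx + b·Δy = Δh: det = (-40)·130 − (-190)·170 = 27100.
∂h/∂x = [(+2.00)·130 − (+2.99)·170] / 27100 = -0.009162
∂h/∂y = [(-40)·(+2.99) − (-190)·(+2.00)] / 27100 = +0.009609
Flow direction (−∇h) has components (+0.009162 E, -0.009609 N).
Azimuth = atan2(E, N) = atan2(+0.009162, -0.009609) = 136.4° ≈ 136°.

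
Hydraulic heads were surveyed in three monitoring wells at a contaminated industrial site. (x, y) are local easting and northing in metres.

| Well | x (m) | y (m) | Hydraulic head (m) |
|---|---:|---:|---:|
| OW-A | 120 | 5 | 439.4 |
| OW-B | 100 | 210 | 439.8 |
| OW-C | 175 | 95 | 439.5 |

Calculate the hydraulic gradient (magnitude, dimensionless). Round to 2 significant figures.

0.0022

Differences from OW-A: to OW-B (Δx, Δy, Δh) = (-20, 205, +0.4); to OW-C = (55, 90, +0.1).
Solve a·Δx + b·Δy = Δh: det = (-20)·90 − 55·205 = -13075.
∂h/∂x = [(+0.4)·90 − (+0.1)·205] / -13075 = -0.001185
∂h/∂y = [(-20)·(+0.1) − 55·(+0.4)] / -13075 = +0.001836
|∇h| = √(-0.001185² + 0.001836²) = 0.002185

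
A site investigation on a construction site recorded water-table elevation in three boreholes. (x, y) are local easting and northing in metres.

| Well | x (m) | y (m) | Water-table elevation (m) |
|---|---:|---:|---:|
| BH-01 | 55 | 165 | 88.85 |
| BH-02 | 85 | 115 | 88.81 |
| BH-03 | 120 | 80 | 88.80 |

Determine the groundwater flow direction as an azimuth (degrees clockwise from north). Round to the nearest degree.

219°

Taking BH-01 as reference: BH-02−BH-01 = (30, -50, -0.04); BH-03−BH-01 = (65, -85, -0.05).
Solve a·Δx + b·Δy = Δh: det = 30·(-85) − 65·(-50) = 700.
∂h/∂x = [(-0.04)·(-85) − (-0.05)·(-50)] / 700 = +0.001286
∂h/∂y = [30·(-0.05) − 65·(-0.04)] / 700 = +0.001571
Flow direction (−∇h) has components (-0.001286 E, -0.001571 N).
Azimuth = atan2(E, N) = atan2(-0.001286, -0.001571) = 219.3° ≈ 219°.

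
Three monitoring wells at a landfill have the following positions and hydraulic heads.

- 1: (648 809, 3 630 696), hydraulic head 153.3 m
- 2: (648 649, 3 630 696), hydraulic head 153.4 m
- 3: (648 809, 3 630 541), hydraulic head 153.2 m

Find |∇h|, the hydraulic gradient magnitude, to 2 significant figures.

∂h/∂x = (153.4 − 153.3) / (648649 − 648809) = -0.0006250
∂h/∂y = (153.2 − 153.3) / (3630541 − 3630696) = +0.0006452
|∇h| = √(-0.0006250² + 0.0006452²) = 0.0008983

0.00090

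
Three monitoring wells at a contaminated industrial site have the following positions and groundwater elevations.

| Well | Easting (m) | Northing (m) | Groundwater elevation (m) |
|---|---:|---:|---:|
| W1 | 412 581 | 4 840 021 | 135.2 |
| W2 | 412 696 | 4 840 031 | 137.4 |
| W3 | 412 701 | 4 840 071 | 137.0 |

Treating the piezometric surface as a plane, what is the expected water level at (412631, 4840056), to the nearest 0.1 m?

Taking W1 as reference: W2−W1 = (115, 10, +2.2); W3−W1 = (120, 50, +1.8).
Solve a·Δx + b·Δy = Δh: det = 115·50 − 120·10 = 4550.
∂h/∂x = [(+2.2)·50 − (+1.8)·10] / 4550 = +0.02022
∂h/∂y = [115·(+1.8) − 120·(+2.2)] / 4550 = -0.01253
h(412631, 4840056) = 135.2 + (+0.02022)·(50) + (-0.01253)·(35) = 135.2 +1.011 -0.438 = 135.773 m.

135.8 m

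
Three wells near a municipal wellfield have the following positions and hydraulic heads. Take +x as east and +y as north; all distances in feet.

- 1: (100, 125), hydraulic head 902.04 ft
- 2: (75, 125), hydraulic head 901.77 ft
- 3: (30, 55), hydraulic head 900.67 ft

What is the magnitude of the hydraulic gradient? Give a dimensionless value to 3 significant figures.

Differences from 1: to 2 (Δx, Δy, Δh) = (-25, 0, -0.27); to 3 = (-70, -70, -1.37).
Determinant of the coordinate differences = (-25)·(-70) − (-70)·0 = 1750.
∂h/∂x = [(-0.27)·(-70) − (-1.37)·0] / 1750 = +0.01080
∂h/∂y = [(-25)·(-1.37) − (-70)·(-0.27)] / 1750 = +0.008771
|∇h| = √(0.01080² + 0.008771²) = 0.01391

0.0139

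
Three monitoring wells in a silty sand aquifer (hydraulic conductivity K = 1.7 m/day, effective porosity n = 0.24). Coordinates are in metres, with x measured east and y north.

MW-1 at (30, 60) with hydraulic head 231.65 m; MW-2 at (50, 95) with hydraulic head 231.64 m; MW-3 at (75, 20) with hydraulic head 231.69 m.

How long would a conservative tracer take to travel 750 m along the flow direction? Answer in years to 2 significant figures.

430 years

Taking MW-1 as reference: MW-2−MW-1 = (20, 35, -0.01); MW-3−MW-1 = (45, -40, +0.04).
Solve a·Δx + b·Δy = Δh: det = 20·(-40) − 45·35 = -2375.
∂h/∂x = [(-0.01)·(-40) − (+0.04)·35] / -2375 = +0.0004211
∂h/∂y = [20·(+0.04) − 45·(-0.01)] / -2375 = -0.0005263
|∇h| = √(0.0004211² + -0.0005263²) = 0.000674
Seepage velocity v = K·i/n = 1.7 × 0.000674 / 0.24 = 0.004774 m/day.
t = 750 / 0.004774 = 1.571e+05 days = 430 years.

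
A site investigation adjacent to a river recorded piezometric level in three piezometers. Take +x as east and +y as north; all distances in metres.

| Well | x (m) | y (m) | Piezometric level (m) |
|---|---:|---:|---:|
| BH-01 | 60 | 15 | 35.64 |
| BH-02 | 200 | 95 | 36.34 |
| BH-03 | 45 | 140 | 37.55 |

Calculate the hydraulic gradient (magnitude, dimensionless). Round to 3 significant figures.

0.0153

Three-point gradient (reference BH-01): Δ to BH-02 = (140, 80, +0.70), Δ to BH-03 = (-15, 125, +1.91).
∂h/∂x = -0.003492, ∂h/∂y = +0.01486 (det = 18700).
|∇h| = √(-0.003492² + 0.01486²) = 0.01526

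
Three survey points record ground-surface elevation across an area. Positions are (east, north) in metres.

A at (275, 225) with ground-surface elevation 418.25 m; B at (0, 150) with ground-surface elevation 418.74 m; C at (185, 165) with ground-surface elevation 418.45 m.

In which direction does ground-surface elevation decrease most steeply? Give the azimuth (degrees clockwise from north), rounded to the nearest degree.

053°

Taking A as reference: B−A = (-275, -75, +0.49); C−A = (-90, -60, +0.20).
Solve a·Δx + b·Δy = Δz: det = (-275)·(-60) − (-90)·(-75) = 9750.
∂z/∂x = [(+0.49)·(-60) − (+0.20)·(-75)] / 9750 = -0.001477
∂z/∂y = [(-275)·(+0.20) − (-90)·(+0.49)] / 9750 = -0.001118
Steepest decrease is along −∇f: components (+0.001477 E, +0.001118 N).
Azimuth = atan2(+0.001477, +0.001118) = 52.9° ≈ 053°.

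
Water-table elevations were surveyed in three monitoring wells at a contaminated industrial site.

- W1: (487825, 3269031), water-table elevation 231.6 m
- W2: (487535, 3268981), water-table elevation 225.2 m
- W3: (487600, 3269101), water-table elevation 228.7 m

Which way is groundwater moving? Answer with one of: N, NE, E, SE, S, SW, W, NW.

SW

Taking W1 as reference: W2−W1 = (-290, -50, -6.4); W3−W1 = (-225, 70, -2.9).
Solve a·Δx + b·Δy = Δh: det = (-290)·70 − (-225)·(-50) = -31550.
∂h/∂x = [(-6.4)·70 − (-2.9)·(-50)] / -31550 = +0.01880
∂h/∂y = [(-290)·(-2.9) − (-225)·(-6.4)] / -31550 = +0.01899
Flow = −∇h = (-0.01880 east, -0.01899 north), which points southwest.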